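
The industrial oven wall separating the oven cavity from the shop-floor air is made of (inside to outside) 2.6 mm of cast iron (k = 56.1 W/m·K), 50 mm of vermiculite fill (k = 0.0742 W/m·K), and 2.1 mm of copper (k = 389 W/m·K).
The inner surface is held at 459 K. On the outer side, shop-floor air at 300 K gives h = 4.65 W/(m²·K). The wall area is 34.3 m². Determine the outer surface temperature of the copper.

T ≈ 338 K

Thermal resistances in series:
R_cast iron = L/(kA) = 0.0026/(56.1×34.3) = 1.351×10^-6 K/W
R_vermiculite fill = L/(kA) = 0.05/(0.0742×34.3) = 0.01965 K/W
R_copper = L/(kA) = 0.0021/(389×34.3) = 1.574×10^-7 K/W
R_outer film = 1/(h_o·A) = 1/(4.65×34.3) = 0.00627 K/W
R_total = 0.02592 K/W;  Q = ΔT/R_total = 159/0.02592 = 6135 W
T_interface = T_inner − Q·ΣR(inner→interface) = 459 − 6130×0.01965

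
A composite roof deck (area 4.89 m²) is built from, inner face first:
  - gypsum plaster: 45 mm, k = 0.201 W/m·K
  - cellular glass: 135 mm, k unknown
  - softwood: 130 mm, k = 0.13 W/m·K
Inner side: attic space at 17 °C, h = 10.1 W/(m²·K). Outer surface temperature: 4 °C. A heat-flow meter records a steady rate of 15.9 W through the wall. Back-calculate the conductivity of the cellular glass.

k ≈ 0.0505 W/(m·K)

Model the wall as resistances in series:
R_inner film = 1/(h_i·A) = 1/(10.1×4.89) = 0.02025 K/W
R_gypsum plaster = L/(kA) = 0.045/(0.201×4.89) = 0.04578 K/W
R_softwood = L/(kA) = 0.13/(0.13×4.89) = 0.2045 K/W
Sum of known resistances R_other = 0.2705 K/W
Total R = ΔT/Q = 13/15.9 = 0.8176 K/W
R_cellular glass = R_total − R_other = 0.5471 K/W
k = L/(R·A) = 0.135/(0.5471×4.89)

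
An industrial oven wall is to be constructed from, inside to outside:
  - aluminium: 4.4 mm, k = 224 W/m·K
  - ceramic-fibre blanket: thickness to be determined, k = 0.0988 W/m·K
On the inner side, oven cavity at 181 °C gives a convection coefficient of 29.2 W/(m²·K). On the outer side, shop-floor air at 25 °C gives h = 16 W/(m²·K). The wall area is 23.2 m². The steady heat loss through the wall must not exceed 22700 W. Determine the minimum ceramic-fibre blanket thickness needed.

L ≈ 6.19 mm

Series thermal resistances:
R_inner film = 1/(h_i·A) = 1/(29.2×23.2) = 0.001476 K/W
R_aluminium = L/(kA) = 0.0044/(224×23.2) = 8.467×10^-7 K/W
R_outer film = 1/(h_o·A) = 1/(16×23.2) = 0.002694 K/W
Sum of the known resistances R_other = 0.004171 K/W
Required total resistance R_tot = ΔT/Q_allow = 156/22700 = 0.006872 K/W
R_ceramic-fibre blanket = R_tot − R_other = 0.002701 K/W
L = R·k·A = 0.002701×0.0988×23.2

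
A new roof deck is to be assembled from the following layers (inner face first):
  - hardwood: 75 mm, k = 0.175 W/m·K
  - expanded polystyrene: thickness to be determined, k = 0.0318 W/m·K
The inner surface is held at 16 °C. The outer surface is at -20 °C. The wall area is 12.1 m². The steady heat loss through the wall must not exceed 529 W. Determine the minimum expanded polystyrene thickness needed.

L ≈ 12.6 mm

Thermal resistances in series:
R_hardwood = L/(kA) = 0.075/(0.175×12.1) = 0.03542 K/W
Sum of the known resistances R_other = 0.03542 K/W
Required total resistance R_tot = ΔT/Q_allow = 36/529 = 0.06805 K/W
R_expanded polystyrene = R_tot − R_other = 0.03263 K/W
L = R·k·A = 0.03263×0.0318×12.1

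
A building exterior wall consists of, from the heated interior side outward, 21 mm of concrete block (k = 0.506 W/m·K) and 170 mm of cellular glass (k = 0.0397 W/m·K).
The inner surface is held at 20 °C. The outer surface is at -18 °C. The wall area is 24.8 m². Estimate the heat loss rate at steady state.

Q ≈ 218 W

Thermal resistances in series:
R_concrete block = L/(kA) = 0.021/(0.506×24.8) = 0.001673 K/W
R_cellular glass = L/(kA) = 0.17/(0.0397×24.8) = 0.1727 K/W
R_total = 0.1743 K/W
Q = ΔT / R_total = 38 / 0.1743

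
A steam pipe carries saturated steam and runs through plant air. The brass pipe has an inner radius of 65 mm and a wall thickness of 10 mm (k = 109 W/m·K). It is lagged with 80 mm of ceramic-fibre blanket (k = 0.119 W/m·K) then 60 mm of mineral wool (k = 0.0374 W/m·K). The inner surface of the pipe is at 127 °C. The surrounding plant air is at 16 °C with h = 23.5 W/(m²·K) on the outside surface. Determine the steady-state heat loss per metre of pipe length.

Radial resistances (cylindrical: R_cond = ln(r_o/r_i)/(2πkL), R_conv = 1/(h·2πrL)):
R_brass pipe wall = ln(75/65)/(2π×109×1) = 2.089×10^-4 K/W
R_ceramic-fibre blanket = ln(155/75)/(2π×0.119×1) = 0.9709 K/W
R_mineral wool = ln(215/155)/(2π×0.0374×1) = 1.392 K/W
R_outer film = 1/(h_o·2πr_oL) = 1/(23.5×2π×0.215×1) = 0.0315 K/W
R_total = 2.395 K/W
Q = ΔT/R_total = 111/2.395

q′ ≈ 46.3 W/m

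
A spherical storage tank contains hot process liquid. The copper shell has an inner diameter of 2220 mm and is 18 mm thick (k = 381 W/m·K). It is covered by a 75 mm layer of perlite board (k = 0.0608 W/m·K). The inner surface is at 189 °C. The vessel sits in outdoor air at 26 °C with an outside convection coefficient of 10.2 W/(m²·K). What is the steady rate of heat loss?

For a spherical shell R = (1/r₁ − 1/r₂)/(4πk); film R = 1/(h·4πr²). In series:
R_copper shell = (1/1.11 − 1/1.128)/(4π×381) = 3.003×10^-6 K/W
R_perlite board = (1/1.128 − 1/1.203)/(4π×0.0608) = 0.07234 K/W
R_outer film = 1/(h·4πr_o²) = 1/(10.2×4π×1.203²) = 0.005391 K/W
R_total = 0.07773 K/W
Q = ΔT/R_total = 163/0.07773

Q ≈ 2100 W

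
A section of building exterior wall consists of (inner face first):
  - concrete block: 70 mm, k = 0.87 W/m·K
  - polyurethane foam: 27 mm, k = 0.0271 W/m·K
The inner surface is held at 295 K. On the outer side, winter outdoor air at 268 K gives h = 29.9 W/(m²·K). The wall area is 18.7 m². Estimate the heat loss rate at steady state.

Q ≈ 455 W

Thermal resistances in series:
R_concrete block = L/(kA) = 0.07/(0.87×18.7) = 0.004303 K/W
R_polyurethane foam = L/(kA) = 0.027/(0.0271×18.7) = 0.05328 K/W
R_outer film = 1/(h_o·A) = 1/(29.9×18.7) = 0.001788 K/W
R_total = 0.05937 K/W
Q = ΔT / R_total = 27 / 0.05937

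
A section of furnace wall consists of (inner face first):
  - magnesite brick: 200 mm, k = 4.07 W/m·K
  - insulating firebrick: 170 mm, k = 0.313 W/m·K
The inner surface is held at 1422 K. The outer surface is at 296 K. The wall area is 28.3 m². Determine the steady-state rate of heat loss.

Series thermal resistances:
R_magnesite brick = L/(kA) = 0.2/(4.07×28.3) = 0.001736 K/W
R_insulating firebrick = L/(kA) = 0.17/(0.313×28.3) = 0.01919 K/W
R_total = 0.02093 K/W
Q = ΔT / R_total = 1126 / 0.02093

Q ≈ 53800 W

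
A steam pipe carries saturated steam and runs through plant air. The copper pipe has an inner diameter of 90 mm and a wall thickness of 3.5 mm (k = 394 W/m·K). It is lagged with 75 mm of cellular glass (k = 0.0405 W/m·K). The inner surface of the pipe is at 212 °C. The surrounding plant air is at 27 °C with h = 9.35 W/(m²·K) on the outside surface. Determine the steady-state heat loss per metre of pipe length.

Per-layer cylindrical resistances, series-summed:
R_copper pipe wall = ln(48.5/45)/(2π×394×1) = 3.026×10^-5 K/W
R_cellular glass = ln(123.5/48.5)/(2π×0.0405×1) = 3.673 K/W
R_outer film = 1/(h_o·2πr_oL) = 1/(9.35×2π×0.1235×1) = 0.1378 K/W
R_total = 3.811 K/W
Q = ΔT/R_total = 185/3.811

q′ ≈ 48.5 W/m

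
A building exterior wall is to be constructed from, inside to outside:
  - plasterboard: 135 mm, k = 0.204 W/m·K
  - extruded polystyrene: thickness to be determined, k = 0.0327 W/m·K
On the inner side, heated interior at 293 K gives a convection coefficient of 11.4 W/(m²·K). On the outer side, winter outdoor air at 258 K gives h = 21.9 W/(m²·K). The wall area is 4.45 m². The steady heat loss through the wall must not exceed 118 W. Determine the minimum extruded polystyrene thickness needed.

Using the resistance-network approach (series):
R_inner film = 1/(h_i·A) = 1/(11.4×4.45) = 0.01971 K/W
R_plasterboard = L/(kA) = 0.135/(0.204×4.45) = 0.1487 K/W
R_outer film = 1/(h_o·A) = 1/(21.9×4.45) = 0.01026 K/W
Sum of the known resistances R_other = 0.1787 K/W
Required total resistance R_tot = ΔT/Q_allow = 35/118 = 0.2966 K/W
R_extruded polystyrene = R_tot − R_other = 0.1179 K/W
L = R·k·A = 0.1179×0.0327×4.45

L ≈ 17.2 mm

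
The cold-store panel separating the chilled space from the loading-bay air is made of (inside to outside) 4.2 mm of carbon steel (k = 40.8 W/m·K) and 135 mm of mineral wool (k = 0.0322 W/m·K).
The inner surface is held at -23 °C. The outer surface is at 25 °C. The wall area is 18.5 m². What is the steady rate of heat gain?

Q ≈ 212 W

Model the wall as resistances in series:
R_carbon steel = L/(kA) = 0.0042/(40.8×18.5) = 5.564×10^-6 K/W
R_mineral wool = L/(kA) = 0.135/(0.0322×18.5) = 0.2266 K/W
R_total = 0.2266 K/W
Q = ΔT / R_total = 48 / 0.2266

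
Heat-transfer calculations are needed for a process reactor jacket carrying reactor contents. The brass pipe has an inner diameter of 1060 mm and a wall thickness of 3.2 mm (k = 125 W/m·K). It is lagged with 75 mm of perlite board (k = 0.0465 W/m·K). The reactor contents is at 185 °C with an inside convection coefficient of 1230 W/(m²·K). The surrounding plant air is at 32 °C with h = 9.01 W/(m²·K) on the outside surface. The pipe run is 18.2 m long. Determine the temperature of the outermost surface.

Treating each annulus and film as a series resistance:
R_inner film = 1/(h_i·2πr₁L) = 1/(1230×2π×0.53×18.2) = 1.341×10^-5 K/W
R_brass pipe wall = ln(533.2/530)/(2π×125×18.2) = 4.211×10^-7 K/W
R_perlite board = ln(608.2/533.2)/(2π×0.0465×18.2) = 0.02475 K/W
R_outer film = 1/(h_o·2πr_oL) = 1/(9.01×2π×0.6082×18.2) = 0.001596 K/W
R_total = 0.02636 K/W
Q = ΔT/R_total = 153/0.02636
Q = 5800 W
T_interface = T_inner − Q·ΣR(inner→interface) = 185 − 5800×0.02476

T ≈ 41.3 °C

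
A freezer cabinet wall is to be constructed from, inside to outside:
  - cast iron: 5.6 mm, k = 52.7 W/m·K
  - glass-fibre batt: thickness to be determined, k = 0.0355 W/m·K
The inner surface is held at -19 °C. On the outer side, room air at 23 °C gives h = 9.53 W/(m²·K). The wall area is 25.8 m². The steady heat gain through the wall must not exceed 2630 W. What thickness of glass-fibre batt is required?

L ≈ 10.9 mm

Treating each layer as a thermal resistance in series:
R_cast iron = L/(kA) = 0.0056/(52.7×25.8) = 4.119×10^-6 K/W
R_outer film = 1/(h_o·A) = 1/(9.53×25.8) = 0.004067 K/W
Sum of the known resistances R_other = 0.004071 K/W
Required total resistance R_tot = ΔT/Q_allow = 42/2630 = 0.01597 K/W
R_glass-fibre batt = R_tot − R_other = 0.0119 K/W
L = R·k·A = 0.0119×0.0355×25.8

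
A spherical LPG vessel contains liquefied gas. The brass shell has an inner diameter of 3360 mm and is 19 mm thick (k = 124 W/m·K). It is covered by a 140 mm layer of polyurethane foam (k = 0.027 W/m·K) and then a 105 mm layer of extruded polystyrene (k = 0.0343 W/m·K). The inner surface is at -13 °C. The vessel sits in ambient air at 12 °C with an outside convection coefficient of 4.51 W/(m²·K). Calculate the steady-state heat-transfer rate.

Q ≈ 122 W

For a spherical shell R = (1/r₁ − 1/r₂)/(4πk); film R = 1/(h·4πr²). In series:
R_brass shell = (1/1.68 − 1/1.699)/(4π×124) = 4.272×10^-6 K/W
R_polyurethane foam = (1/1.699 − 1/1.839)/(4π×0.027) = 0.1321 K/W
R_extruded polystyrene = (1/1.839 − 1/1.944)/(4π×0.0343) = 0.06814 K/W
R_outer film = 1/(h·4πr_o²) = 1/(4.51×4π×1.944²) = 0.004669 K/W
R_total = 0.2049 K/W
Q = ΔT/R_total = 25/0.2049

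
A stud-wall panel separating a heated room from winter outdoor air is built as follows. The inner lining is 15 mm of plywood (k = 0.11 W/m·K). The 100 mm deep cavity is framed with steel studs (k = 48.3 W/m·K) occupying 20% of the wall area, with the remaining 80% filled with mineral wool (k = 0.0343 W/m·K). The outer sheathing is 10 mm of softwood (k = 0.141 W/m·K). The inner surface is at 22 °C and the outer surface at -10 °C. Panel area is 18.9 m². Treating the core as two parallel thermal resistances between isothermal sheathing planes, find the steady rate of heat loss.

Q ≈ 2780 W

Sheathing layers in series; stud and cavity paths in parallel between them.
R_inner = 0.015/(0.11×18.9) = 0.007215 K/W
R_stud  = 0.1/(48.3×0.2×18.9) = 5.477×10^-4 K/W
R_cav   = 0.1/(0.0343×0.8×18.9) = 0.1928 K/W
1/R_core = 1/R_stud + 1/R_cav → R_core = 5.462×10^-4 K/W
R_outer = 0.01/(0.141×18.9) = 0.003752 K/W
R_total = 0.01151 K/W
Q = ΔT/R_total = 32/0.01151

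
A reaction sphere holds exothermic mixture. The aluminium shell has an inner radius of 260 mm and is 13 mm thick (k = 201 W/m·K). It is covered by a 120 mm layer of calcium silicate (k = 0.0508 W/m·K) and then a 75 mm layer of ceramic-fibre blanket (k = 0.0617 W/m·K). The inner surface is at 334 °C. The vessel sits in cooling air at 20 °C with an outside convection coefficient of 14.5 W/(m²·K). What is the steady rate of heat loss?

For a spherical shell R = (1/r₁ − 1/r₂)/(4πk); film R = 1/(h·4πr²). In series:
R_aluminium shell = (1/0.26 − 1/0.273)/(4π×201) = 7.251×10^-5 K/W
R_calcium silicate = (1/0.273 − 1/0.393)/(4π×0.0508) = 1.752 K/W
R_ceramic-fibre blanket = (1/0.393 − 1/0.468)/(4π×0.0617) = 0.5259 K/W
R_outer film = 1/(h·4πr_o²) = 1/(14.5×4π×0.468²) = 0.02506 K/W
R_total = 2.303 K/W
Q = ΔT/R_total = 314/2.303

Q ≈ 136 W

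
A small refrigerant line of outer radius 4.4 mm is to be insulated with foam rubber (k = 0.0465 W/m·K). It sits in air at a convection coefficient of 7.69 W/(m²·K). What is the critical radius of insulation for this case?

r_cr ≈ 6.05 mm

For a cylinder r_cr = k/h = 0.0465/7.69
r_cr = 6.05 mm; since the bare radius (4.4 mm) is below r_cr, adding a thin layer of insulation will *increase* heat loss.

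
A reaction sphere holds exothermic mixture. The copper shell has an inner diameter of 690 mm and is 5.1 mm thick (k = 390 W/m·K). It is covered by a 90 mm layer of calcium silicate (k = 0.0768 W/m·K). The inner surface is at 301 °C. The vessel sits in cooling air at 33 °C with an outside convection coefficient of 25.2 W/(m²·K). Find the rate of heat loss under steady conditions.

Q ≈ 431 W

Each spherical layer contributes R = (1/r_i − 1/r_o)/(4πk):
R_copper shell = (1/0.345 − 1/0.3501)/(4π×390) = 8.616×10^-6 K/W
R_calcium silicate = (1/0.3501 − 1/0.4401)/(4π×0.0768) = 0.6052 K/W
R_outer film = 1/(h·4πr_o²) = 1/(25.2×4π×0.4401²) = 0.0163 K/W
R_total = 0.6216 K/W
Q = ΔT/R_total = 268/0.6216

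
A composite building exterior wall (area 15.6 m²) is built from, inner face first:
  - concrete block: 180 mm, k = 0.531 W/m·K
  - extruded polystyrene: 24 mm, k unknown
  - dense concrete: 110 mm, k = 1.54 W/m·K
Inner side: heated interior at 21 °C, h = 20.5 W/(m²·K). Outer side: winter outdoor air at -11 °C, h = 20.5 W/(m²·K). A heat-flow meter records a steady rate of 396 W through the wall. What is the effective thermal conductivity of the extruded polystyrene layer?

k ≈ 0.0319 W/(m·K)

Treating each layer as a thermal resistance in series:
R_inner film = 1/(h_i·A) = 1/(20.5×15.6) = 0.003127 K/W
R_concrete block = L/(kA) = 0.18/(0.531×15.6) = 0.02173 K/W
R_dense concrete = L/(kA) = 0.11/(1.54×15.6) = 0.004579 K/W
R_outer film = 1/(h_o·A) = 1/(20.5×15.6) = 0.003127 K/W
Sum of known resistances R_other = 0.03256 K/W
Total R = ΔT/Q = 32/396 = 0.08081 K/W
R_extruded polystyrene = R_total − R_other = 0.04825 K/W
k = L/(R·A) = 0.024/(0.04825×15.6)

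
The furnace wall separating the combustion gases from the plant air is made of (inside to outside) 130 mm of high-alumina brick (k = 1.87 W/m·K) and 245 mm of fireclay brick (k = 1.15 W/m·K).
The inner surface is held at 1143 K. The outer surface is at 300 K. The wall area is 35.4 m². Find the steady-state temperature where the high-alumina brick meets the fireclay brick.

Using the resistance-network approach (series):
R_high-alumina brick = L/(kA) = 0.13/(1.87×35.4) = 0.001964 K/W
R_fireclay brick = L/(kA) = 0.245/(1.15×35.4) = 0.006018 K/W
R_total = 0.007982 K/W;  Q = ΔT/R_total = 843/0.007982 = 105600 W
T_interface = T_inner − Q·ΣR(inner→interface) = 1143 − 106000×0.001964

T ≈ 936 K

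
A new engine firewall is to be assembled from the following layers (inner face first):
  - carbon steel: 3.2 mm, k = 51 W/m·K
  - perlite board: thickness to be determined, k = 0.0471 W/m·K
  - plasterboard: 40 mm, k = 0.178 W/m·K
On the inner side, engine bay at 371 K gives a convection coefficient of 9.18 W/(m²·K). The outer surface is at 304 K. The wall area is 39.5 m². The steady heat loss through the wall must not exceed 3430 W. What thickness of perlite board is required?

L ≈ 20.6 mm

Series thermal resistances:
R_inner film = 1/(h_i·A) = 1/(9.18×39.5) = 0.002758 K/W
R_carbon steel = L/(kA) = 0.0032/(51×39.5) = 1.588×10^-6 K/W
R_plasterboard = L/(kA) = 0.04/(0.178×39.5) = 0.005689 K/W
Sum of the known resistances R_other = 0.008448 K/W
Required total resistance R_tot = ΔT/Q_allow = 67/3430 = 0.01953 K/W
R_perlite board = R_tot − R_other = 0.01109 K/W
L = R·k·A = 0.01109×0.0471×39.5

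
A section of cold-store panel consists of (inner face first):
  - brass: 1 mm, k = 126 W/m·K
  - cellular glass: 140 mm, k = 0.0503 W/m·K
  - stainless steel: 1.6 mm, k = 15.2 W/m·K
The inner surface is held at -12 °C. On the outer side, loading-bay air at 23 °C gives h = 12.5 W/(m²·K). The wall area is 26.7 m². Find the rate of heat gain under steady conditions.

Treating each layer as a thermal resistance in series:
R_brass = L/(kA) = 0.001/(126×26.7) = 2.972×10^-7 K/W
R_cellular glass = L/(kA) = 0.14/(0.0503×26.7) = 0.1042 K/W
R_stainless steel = L/(kA) = 0.0016/(15.2×26.7) = 3.942×10^-6 K/W
R_outer film = 1/(h_o·A) = 1/(12.5×26.7) = 0.002996 K/W
R_total = 0.1072 K/W
Q = ΔT / R_total = 35 / 0.1072

Q ≈ 326 W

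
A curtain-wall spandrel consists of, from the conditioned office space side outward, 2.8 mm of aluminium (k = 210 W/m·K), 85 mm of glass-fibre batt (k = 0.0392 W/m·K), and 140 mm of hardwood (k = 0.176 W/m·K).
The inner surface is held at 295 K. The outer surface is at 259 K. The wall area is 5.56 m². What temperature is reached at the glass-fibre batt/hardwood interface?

Model the wall as resistances in series:
R_aluminium = L/(kA) = 0.0028/(210×5.56) = 2.398×10^-6 K/W
R_glass-fibre batt = L/(kA) = 0.085/(0.0392×5.56) = 0.39 K/W
R_hardwood = L/(kA) = 0.14/(0.176×5.56) = 0.1431 K/W
R_total = 0.5331 K/W;  Q = ΔT/R_total = 36/0.5331 = 67.53 W
T_interface = T_inner − Q·ΣR(inner→interface) = 295 − 67.5×0.39

T ≈ 269 K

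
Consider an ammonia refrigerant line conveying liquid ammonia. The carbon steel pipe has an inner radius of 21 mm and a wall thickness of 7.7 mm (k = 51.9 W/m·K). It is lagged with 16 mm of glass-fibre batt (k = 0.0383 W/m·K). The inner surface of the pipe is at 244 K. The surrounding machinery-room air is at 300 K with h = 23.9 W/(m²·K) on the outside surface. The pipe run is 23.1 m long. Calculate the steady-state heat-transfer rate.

Q ≈ 650 W

Radial resistances (cylindrical: R_cond = ln(r_o/r_i)/(2πkL), R_conv = 1/(h·2πrL)):
R_carbon steel pipe wall = ln(28.7/21)/(2π×51.9×23.1) = 4.147×10^-5 K/W
R_glass-fibre batt = ln(44.7/28.7)/(2π×0.0383×23.1) = 0.07971 K/W
R_outer film = 1/(h_o·2πr_oL) = 1/(23.9×2π×0.0447×23.1) = 0.006449 K/W
R_total = 0.0862 K/W
Q = ΔT/R_total = 56/0.0862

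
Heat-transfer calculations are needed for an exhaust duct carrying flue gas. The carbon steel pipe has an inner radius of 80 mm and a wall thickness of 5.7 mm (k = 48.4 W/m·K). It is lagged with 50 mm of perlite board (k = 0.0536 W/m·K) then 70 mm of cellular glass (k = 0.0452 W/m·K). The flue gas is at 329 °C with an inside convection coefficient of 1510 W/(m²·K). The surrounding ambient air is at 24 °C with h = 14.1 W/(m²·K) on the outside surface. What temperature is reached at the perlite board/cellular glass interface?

For a radial system each layer contributes R = ln(r_out/r_in)/(2πkL); films add R = 1/(hA).
R_inner film = 1/(h_i·2πr₁L) = 1/(1510×2π×0.08×1) = 0.001318 K/W
R_carbon steel pipe wall = ln(85.7/80)/(2π×48.4×1) = 2.263×10^-4 K/W
R_perlite board = ln(135.7/85.7)/(2π×0.0536×1) = 1.365 K/W
R_cellular glass = ln(205.7/135.7)/(2π×0.0452×1) = 1.465 K/W
R_outer film = 1/(h_o·2πr_oL) = 1/(14.1×2π×0.2057×1) = 0.05487 K/W
R_total = 2.886 K/W
Q = ΔT/R_total = 305/2.886
Q = 106 W/m
T_interface = T_inner − Q·ΣR(inner→interface) = 329 − 106×1.366

T ≈ 185 °C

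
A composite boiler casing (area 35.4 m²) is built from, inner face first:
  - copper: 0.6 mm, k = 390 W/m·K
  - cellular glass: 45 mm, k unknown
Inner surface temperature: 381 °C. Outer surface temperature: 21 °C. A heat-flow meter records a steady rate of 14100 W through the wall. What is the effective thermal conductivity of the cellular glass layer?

Series thermal resistances:
R_copper = L/(kA) = 0.0006/(390×35.4) = 4.346×10^-8 K/W
Sum of known resistances R_other = 4.346×10^-8 K/W
Total R = ΔT/Q = 360/14100 = 0.02553 K/W
R_cellular glass = R_total − R_other = 0.02553 K/W
k = L/(R·A) = 0.045/(0.02553×35.4)

k ≈ 0.0498 W/(m·K)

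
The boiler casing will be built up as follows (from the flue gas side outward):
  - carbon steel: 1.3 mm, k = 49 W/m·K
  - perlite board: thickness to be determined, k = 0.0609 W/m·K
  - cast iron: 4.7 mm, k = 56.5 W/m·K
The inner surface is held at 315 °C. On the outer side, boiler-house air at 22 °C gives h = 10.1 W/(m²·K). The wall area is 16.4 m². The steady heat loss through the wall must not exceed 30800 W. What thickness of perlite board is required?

L ≈ 3.46 mm

Model the wall as resistances in series:
R_carbon steel = L/(kA) = 0.0013/(49×16.4) = 1.618×10^-6 K/W
R_cast iron = L/(kA) = 0.0047/(56.5×16.4) = 5.072×10^-6 K/W
R_outer film = 1/(h_o·A) = 1/(10.1×16.4) = 0.006037 K/W
Sum of the known resistances R_other = 0.006044 K/W
Required total resistance R_tot = ΔT/Q_allow = 293/30800 = 0.009513 K/W
R_perlite board = R_tot − R_other = 0.003469 K/W
L = R·k·A = 0.003469×0.0609×16.4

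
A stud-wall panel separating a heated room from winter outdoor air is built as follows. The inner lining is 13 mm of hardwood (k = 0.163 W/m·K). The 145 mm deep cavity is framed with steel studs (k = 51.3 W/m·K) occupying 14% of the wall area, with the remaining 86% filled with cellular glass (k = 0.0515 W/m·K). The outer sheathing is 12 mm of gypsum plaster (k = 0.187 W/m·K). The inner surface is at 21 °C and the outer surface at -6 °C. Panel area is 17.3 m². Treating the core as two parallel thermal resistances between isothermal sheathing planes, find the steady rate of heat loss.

Sheathing layers in series; stud and cavity paths in parallel between them.
R_inner = 0.013/(0.163×17.3) = 0.00461 K/W
R_stud  = 0.145/(51.3×0.14×17.3) = 0.001167 K/W
R_cav   = 0.145/(0.0515×0.86×17.3) = 0.1892 K/W
1/R_core = 1/R_stud + 1/R_cav → R_core = 0.00116 K/W
R_outer = 0.012/(0.187×17.3) = 0.003709 K/W
R_total = 0.009479 K/W
Q = ΔT/R_total = 27/0.009479

Q ≈ 2850 W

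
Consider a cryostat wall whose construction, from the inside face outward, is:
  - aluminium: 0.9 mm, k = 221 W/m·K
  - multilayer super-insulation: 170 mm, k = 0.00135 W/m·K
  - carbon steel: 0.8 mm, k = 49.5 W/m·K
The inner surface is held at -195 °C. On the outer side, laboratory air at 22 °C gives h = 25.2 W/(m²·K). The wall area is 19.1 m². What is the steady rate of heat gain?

Q ≈ 32.9 W

Thermal resistances in series:
R_aluminium = L/(kA) = 0.0009/(221×19.1) = 2.132×10^-7 K/W
R_multilayer super-insulation = L/(kA) = 0.17/(0.00135×19.1) = 6.593 K/W
R_carbon steel = L/(kA) = 0.0008/(49.5×19.1) = 8.462×10^-7 K/W
R_outer film = 1/(h_o·A) = 1/(25.2×19.1) = 0.002078 K/W
R_total = 6.595 K/W
Q = ΔT / R_total = 217 / 6.595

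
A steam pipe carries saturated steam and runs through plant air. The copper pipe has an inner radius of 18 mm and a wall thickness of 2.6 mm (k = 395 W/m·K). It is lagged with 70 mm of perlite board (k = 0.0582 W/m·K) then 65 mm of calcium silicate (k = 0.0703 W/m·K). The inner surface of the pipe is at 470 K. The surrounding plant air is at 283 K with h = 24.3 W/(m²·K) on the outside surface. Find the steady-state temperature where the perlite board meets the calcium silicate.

For a radial system each layer contributes R = ln(r_out/r_in)/(2πkL); films add R = 1/(hA).
R_copper pipe wall = ln(20.6/18)/(2π×395×1) = 5.436×10^-5 K/W
R_perlite board = ln(90.6/20.6)/(2π×0.0582×1) = 4.05 K/W
R_calcium silicate = ln(155.6/90.6)/(2π×0.0703×1) = 1.224 K/W
R_outer film = 1/(h_o·2πr_oL) = 1/(24.3×2π×0.1556×1) = 0.04209 K/W
R_total = 5.317 K/W
Q = ΔT/R_total = 187/5.317
Q = 35.2 W/m
T_interface = T_inner − Q·ΣR(inner→interface) = 470 − 35.2×4.05

T ≈ 328 K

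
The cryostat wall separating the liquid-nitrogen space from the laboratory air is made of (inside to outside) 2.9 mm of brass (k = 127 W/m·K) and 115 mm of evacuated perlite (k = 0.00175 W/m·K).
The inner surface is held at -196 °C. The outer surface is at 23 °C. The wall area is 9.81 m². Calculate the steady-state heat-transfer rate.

Q ≈ 32.7 W

Using the resistance-network approach (series):
R_brass = L/(kA) = 0.0029/(127×9.81) = 2.328×10^-6 K/W
R_evacuated perlite = L/(kA) = 0.115/(0.00175×9.81) = 6.699 K/W
R_total = 6.699 K/W
Q = ΔT / R_total = 219 / 6.699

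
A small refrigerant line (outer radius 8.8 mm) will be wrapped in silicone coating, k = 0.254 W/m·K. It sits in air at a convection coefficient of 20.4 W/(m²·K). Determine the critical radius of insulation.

For a cylinder r_cr = k/h = 0.254/20.4
r_cr = 12.5 mm; since the bare radius (8.8 mm) is below r_cr, adding a thin layer of insulation will *increase* heat loss.

r_cr ≈ 12.5 mm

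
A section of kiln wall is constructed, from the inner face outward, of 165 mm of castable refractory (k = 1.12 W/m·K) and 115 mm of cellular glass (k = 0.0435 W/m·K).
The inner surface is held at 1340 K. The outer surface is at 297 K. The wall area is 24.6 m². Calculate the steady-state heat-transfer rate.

Model the wall as resistances in series:
R_castable refractory = L/(kA) = 0.165/(1.12×24.6) = 0.005989 K/W
R_cellular glass = L/(kA) = 0.115/(0.0435×24.6) = 0.1075 K/W
R_total = 0.1135 K/W
Q = ΔT / R_total = 1043 / 0.1135

Q ≈ 9190 W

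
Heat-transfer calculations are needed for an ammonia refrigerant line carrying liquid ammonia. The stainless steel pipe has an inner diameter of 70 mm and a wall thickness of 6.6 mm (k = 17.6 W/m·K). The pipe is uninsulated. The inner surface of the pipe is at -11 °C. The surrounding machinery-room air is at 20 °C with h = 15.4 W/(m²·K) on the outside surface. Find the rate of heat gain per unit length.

q′ ≈ 124 W/m

For a radial system each layer contributes R = ln(r_out/r_in)/(2πkL); films add R = 1/(hA).
R_stainless steel pipe wall = ln(41.6/35)/(2π×17.6×1) = 0.001562 K/W
R_outer film = 1/(h_o·2πr_oL) = 1/(15.4×2π×0.0416×1) = 0.2484 K/W
R_total = 0.25 K/W
Q = ΔT/R_total = 31/0.25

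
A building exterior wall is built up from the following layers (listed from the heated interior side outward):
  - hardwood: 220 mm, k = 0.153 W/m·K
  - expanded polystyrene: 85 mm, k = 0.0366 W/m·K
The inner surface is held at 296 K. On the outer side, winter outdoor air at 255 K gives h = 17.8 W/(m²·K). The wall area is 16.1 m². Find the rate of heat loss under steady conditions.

Treating each layer as a thermal resistance in series:
R_hardwood = L/(kA) = 0.22/(0.153×16.1) = 0.08931 K/W
R_expanded polystyrene = L/(kA) = 0.085/(0.0366×16.1) = 0.1442 K/W
R_outer film = 1/(h_o·A) = 1/(17.8×16.1) = 0.003489 K/W
R_total = 0.237 K/W
Q = ΔT / R_total = 41 / 0.237

Q ≈ 173 W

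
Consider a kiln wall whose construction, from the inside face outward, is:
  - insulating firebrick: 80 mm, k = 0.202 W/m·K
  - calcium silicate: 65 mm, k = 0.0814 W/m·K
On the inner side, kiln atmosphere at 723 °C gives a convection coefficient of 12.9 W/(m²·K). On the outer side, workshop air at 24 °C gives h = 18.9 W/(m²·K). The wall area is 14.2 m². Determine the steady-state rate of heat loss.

Using the resistance-network approach (series):
R_inner film = 1/(h_i·A) = 1/(12.9×14.2) = 0.005459 K/W
R_insulating firebrick = L/(kA) = 0.08/(0.202×14.2) = 0.02789 K/W
R_calcium silicate = L/(kA) = 0.065/(0.0814×14.2) = 0.05623 K/W
R_outer film = 1/(h_o·A) = 1/(18.9×14.2) = 0.003726 K/W
R_total = 0.09331 K/W
Q = ΔT / R_total = 699 / 0.09331

Q ≈ 7490 W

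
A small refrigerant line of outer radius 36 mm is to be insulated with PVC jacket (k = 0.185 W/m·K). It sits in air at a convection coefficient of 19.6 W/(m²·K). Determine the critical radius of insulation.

For a cylinder r_cr = k/h = 0.185/19.6
r_cr = 9.44 mm; since the bare radius (36 mm) is above r_cr, any added insulation will reduce heat loss.

r_cr ≈ 9.44 mm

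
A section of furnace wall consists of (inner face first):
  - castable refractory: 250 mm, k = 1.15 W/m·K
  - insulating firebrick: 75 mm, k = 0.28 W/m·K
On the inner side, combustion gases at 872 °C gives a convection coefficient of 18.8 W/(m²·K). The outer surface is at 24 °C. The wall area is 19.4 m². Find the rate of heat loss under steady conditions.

Thermal resistances in series:
R_inner film = 1/(h_i·A) = 1/(18.8×19.4) = 0.002742 K/W
R_castable refractory = L/(kA) = 0.25/(1.15×19.4) = 0.01121 K/W
R_insulating firebrick = L/(kA) = 0.075/(0.28×19.4) = 0.01381 K/W
R_total = 0.02775 K/W
Q = ΔT / R_total = 848 / 0.02775

Q ≈ 30600 W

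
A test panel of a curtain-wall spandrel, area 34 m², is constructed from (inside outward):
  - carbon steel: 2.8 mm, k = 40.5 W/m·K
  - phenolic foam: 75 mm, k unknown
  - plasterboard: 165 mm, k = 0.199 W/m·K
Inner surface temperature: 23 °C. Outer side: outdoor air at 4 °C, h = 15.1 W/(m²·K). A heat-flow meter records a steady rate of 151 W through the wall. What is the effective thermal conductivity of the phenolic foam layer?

k ≈ 0.0222 W/(m·K)

Using the resistance-network approach (series):
R_carbon steel = L/(kA) = 0.0028/(40.5×34) = 2.033×10^-6 K/W
R_plasterboard = L/(kA) = 0.165/(0.199×34) = 0.02439 K/W
R_outer film = 1/(h_o·A) = 1/(15.1×34) = 0.001948 K/W
Sum of known resistances R_other = 0.02634 K/W
Total R = ΔT/Q = 19/151 = 0.1258 K/W
R_phenolic foam = R_total − R_other = 0.09949 K/W
k = L/(R·A) = 0.075/(0.09949×34)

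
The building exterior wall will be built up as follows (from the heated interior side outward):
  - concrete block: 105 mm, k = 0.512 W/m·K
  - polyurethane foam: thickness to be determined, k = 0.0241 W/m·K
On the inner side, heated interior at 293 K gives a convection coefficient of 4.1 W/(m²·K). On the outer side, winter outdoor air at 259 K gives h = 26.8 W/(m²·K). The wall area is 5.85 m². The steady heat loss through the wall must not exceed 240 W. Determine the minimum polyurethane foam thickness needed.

L ≈ 8.25 mm

Model the wall as resistances in series:
R_inner film = 1/(h_i·A) = 1/(4.1×5.85) = 0.04169 K/W
R_concrete block = L/(kA) = 0.105/(0.512×5.85) = 0.03506 K/W
R_outer film = 1/(h_o·A) = 1/(26.8×5.85) = 0.006378 K/W
Sum of the known resistances R_other = 0.08313 K/W
Required total resistance R_tot = ΔT/Q_allow = 34/240 = 0.1417 K/W
R_polyurethane foam = R_tot − R_other = 0.05854 K/W
L = R·k·A = 0.05854×0.0241×5.85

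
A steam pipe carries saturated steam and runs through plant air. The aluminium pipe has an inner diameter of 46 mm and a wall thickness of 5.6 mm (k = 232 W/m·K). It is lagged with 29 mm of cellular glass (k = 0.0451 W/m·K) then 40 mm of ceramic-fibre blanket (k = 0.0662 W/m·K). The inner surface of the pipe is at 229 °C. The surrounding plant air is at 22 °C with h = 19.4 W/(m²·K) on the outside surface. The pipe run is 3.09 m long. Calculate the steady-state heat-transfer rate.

Treating each annulus and film as a series resistance:
R_aluminium pipe wall = ln(28.6/23)/(2π×232×3.09) = 4.838×10^-5 K/W
R_cellular glass = ln(57.6/28.6)/(2π×0.0451×3.09) = 0.7996 K/W
R_ceramic-fibre blanket = ln(97.6/57.6)/(2π×0.0662×3.09) = 0.4103 K/W
R_outer film = 1/(h_o·2πr_oL) = 1/(19.4×2π×0.0976×3.09) = 0.0272 K/W
R_total = 1.237 K/W
Q = ΔT/R_total = 207/1.237

Q ≈ 167 W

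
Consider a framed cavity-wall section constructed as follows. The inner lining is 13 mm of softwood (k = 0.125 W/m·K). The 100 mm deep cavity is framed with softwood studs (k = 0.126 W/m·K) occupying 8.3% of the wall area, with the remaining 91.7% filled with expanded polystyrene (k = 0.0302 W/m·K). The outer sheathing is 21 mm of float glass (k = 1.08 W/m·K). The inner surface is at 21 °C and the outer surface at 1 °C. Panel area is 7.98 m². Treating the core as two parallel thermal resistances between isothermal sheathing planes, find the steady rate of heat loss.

Sheathing layers in series; stud and cavity paths in parallel between them.
R_inner = 0.013/(0.125×7.98) = 0.01303 K/W
R_stud  = 0.1/(0.126×0.083×7.98) = 1.198 K/W
R_cav   = 0.1/(0.0302×0.917×7.98) = 0.4525 K/W
1/R_core = 1/R_stud + 1/R_cav → R_core = 0.3285 K/W
R_outer = 0.021/(1.08×7.98) = 0.002437 K/W
R_total = 0.3439 K/W
Q = ΔT/R_total = 20/0.3439

Q ≈ 58.2 W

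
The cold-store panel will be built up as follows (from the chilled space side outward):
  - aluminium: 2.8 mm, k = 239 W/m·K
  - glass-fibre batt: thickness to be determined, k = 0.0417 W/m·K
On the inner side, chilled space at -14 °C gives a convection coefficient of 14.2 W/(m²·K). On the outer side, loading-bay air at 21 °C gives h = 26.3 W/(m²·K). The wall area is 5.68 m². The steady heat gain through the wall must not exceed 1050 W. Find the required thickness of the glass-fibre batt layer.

L ≈ 3.37 mm

Thermal resistances in series:
R_inner film = 1/(h_i·A) = 1/(14.2×5.68) = 0.0124 K/W
R_aluminium = L/(kA) = 0.0028/(239×5.68) = 2.063×10^-6 K/W
R_outer film = 1/(h_o·A) = 1/(26.3×5.68) = 0.006694 K/W
Sum of the known resistances R_other = 0.01909 K/W
Required total resistance R_tot = ΔT/Q_allow = 35/1050 = 0.03333 K/W
R_glass-fibre batt = R_tot − R_other = 0.01424 K/W
L = R·k·A = 0.01424×0.0417×5.68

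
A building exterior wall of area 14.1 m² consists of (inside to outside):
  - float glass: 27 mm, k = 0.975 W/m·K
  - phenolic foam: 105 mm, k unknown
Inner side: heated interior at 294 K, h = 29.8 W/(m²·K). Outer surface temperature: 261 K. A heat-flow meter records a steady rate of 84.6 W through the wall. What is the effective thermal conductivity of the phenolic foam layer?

Using the resistance-network approach (series):
R_inner film = 1/(h_i·A) = 1/(29.8×14.1) = 0.00238 K/W
R_float glass = L/(kA) = 0.027/(0.975×14.1) = 0.001964 K/W
Sum of known resistances R_other = 0.004344 K/W
Total R = ΔT/Q = 33/84.6 = 0.3901 K/W
R_phenolic foam = R_total − R_other = 0.3857 K/W
k = L/(R·A) = 0.105/(0.3857×14.1)

k ≈ 0.0193 W/(m·K)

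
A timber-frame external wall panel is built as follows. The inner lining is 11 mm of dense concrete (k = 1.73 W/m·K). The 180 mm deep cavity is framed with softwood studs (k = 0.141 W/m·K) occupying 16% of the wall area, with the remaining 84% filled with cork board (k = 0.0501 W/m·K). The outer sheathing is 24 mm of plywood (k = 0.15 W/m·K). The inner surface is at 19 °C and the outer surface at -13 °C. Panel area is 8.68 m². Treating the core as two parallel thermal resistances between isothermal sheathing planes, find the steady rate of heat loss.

Q ≈ 94.1 W

Sheathing layers in series; stud and cavity paths in parallel between them.
R_inner = 0.011/(1.73×8.68) = 7.325×10^-4 K/W
R_stud  = 0.18/(0.141×0.16×8.68) = 0.9192 K/W
R_cav   = 0.18/(0.0501×0.84×8.68) = 0.4928 K/W
1/R_core = 1/R_stud + 1/R_cav → R_core = 0.3208 K/W
R_outer = 0.024/(0.15×8.68) = 0.01843 K/W
R_total = 0.34 K/W
Q = ΔT/R_total = 32/0.34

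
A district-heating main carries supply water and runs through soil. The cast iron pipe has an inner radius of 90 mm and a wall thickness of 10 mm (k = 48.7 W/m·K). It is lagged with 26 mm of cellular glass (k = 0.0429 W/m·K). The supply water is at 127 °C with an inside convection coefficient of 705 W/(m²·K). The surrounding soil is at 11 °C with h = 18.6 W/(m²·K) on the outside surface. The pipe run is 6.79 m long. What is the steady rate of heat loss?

Q ≈ 849 W

For a radial system each layer contributes R = ln(r_out/r_in)/(2πkL); films add R = 1/(hA).
R_inner film = 1/(h_i·2πr₁L) = 1/(705×2π×0.09×6.79) = 3.694×10^-4 K/W
R_cast iron pipe wall = ln(100/90)/(2π×48.7×6.79) = 5.071×10^-5 K/W
R_cellular glass = ln(126/100)/(2π×0.0429×6.79) = 0.1263 K/W
R_outer film = 1/(h_o·2πr_oL) = 1/(18.6×2π×0.126×6.79) = 0.01 K/W
R_total = 0.1367 K/W
Q = ΔT/R_total = 116/0.1367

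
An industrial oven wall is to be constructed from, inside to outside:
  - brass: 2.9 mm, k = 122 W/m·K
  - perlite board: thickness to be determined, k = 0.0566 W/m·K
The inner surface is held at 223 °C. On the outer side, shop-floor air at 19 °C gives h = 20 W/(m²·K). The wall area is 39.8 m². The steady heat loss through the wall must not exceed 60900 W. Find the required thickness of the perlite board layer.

Treating each layer as a thermal resistance in series:
R_brass = L/(kA) = 0.0029/(122×39.8) = 5.972×10^-7 K/W
R_outer film = 1/(h_o·A) = 1/(20×39.8) = 0.001256 K/W
Sum of the known resistances R_other = 0.001257 K/W
Required total resistance R_tot = ΔT/Q_allow = 204/60900 = 0.00335 K/W
R_perlite board = R_tot − R_other = 0.002093 K/W
L = R·k·A = 0.002093×0.0566×39.8

L ≈ 4.71 mm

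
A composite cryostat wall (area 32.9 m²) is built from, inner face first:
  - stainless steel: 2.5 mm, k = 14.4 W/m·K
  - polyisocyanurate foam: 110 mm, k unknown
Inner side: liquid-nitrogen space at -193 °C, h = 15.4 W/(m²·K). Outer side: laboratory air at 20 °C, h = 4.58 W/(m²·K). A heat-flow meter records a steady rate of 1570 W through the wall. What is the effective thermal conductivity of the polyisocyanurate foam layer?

Using the resistance-network approach (series):
R_inner film = 1/(h_i·A) = 1/(15.4×32.9) = 0.001974 K/W
R_stainless steel = L/(kA) = 0.0025/(14.4×32.9) = 5.277×10^-6 K/W
R_outer film = 1/(h_o·A) = 1/(4.58×32.9) = 0.006636 K/W
Sum of known resistances R_other = 0.008615 K/W
Total R = ΔT/Q = 213/1570 = 0.1357 K/W
R_polyisocyanurate foam = R_total − R_other = 0.1271 K/W
k = L/(R·A) = 0.11/(0.1271×32.9)

k ≈ 0.0263 W/(m·K)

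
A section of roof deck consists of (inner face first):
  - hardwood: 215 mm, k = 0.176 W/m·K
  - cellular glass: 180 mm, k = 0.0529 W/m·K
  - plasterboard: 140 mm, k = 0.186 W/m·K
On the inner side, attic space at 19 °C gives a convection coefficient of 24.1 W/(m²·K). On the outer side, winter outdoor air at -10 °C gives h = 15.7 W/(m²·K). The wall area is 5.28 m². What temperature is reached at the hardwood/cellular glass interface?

Series thermal resistances:
R_inner film = 1/(h_i·A) = 1/(24.1×5.28) = 0.007859 K/W
R_hardwood = L/(kA) = 0.215/(0.176×5.28) = 0.2314 K/W
R_cellular glass = L/(kA) = 0.18/(0.0529×5.28) = 0.6444 K/W
R_plasterboard = L/(kA) = 0.14/(0.186×5.28) = 0.1426 K/W
R_outer film = 1/(h_o·A) = 1/(15.7×5.28) = 0.01206 K/W
R_total = 1.038 K/W;  Q = ΔT/R_total = 29/1.038 = 27.93 W
T_interface = T_inner − Q·ΣR(inner→interface) = 19 − 27.9×0.2392

T ≈ 12.3 °C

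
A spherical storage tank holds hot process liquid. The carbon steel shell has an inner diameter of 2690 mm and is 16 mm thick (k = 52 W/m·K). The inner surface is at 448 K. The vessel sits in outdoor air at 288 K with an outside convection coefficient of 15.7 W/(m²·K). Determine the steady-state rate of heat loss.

For a spherical shell R = (1/r₁ − 1/r₂)/(4πk); film R = 1/(h·4πr²). In series:
R_carbon steel shell = (1/1.345 − 1/1.361)/(4π×52) = 1.338×10^-5 K/W
R_outer film = 1/(h·4πr_o²) = 1/(15.7×4π×1.361²) = 0.002736 K/W
R_total = 0.00275 K/W
Q = ΔT/R_total = 160/0.00275

Q ≈ 58200 W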